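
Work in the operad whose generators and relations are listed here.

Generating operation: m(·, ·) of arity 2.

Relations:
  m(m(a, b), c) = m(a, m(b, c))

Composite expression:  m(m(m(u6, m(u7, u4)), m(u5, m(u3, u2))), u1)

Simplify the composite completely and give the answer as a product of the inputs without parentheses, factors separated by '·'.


u6 · u7 · u4 · u5 · u3 · u2 · u1

Under associativity of m, the answer is the u's in reading order.
m(u7, u4) flattens to u7 · u4
m(u6, m(u7, u4)) flattens to u6 · u7 · u4
m(u3, u2) flattens to u3 · u2
m(u5, m(u3, u2)) flattens to u5 · u3 · u2
m(m(u6, m(u7, u4)), m(u5, m(u3, u2))) flattens to u6 · u7 · u4 · u5 · u3 · u2
m(m(m(u6, m(u7, u4)), m(u5, m(u3, u2))), u1) flattens to u6 · u7 · u4 · u5 · u3 · u2 · u1


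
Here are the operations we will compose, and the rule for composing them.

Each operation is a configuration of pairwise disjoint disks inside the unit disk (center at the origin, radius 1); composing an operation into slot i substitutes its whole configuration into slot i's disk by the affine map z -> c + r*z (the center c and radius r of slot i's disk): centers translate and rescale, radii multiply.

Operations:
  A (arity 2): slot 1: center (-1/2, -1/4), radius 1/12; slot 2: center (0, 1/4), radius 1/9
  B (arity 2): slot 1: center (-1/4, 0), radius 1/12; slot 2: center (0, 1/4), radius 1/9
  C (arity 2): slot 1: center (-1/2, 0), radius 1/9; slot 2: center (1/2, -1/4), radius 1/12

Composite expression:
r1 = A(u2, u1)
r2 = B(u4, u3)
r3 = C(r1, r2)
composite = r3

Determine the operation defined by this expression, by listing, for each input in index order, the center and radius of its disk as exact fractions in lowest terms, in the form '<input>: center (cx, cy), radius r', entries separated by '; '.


Each u-disk chains the slot maps above it in C; radii multiply.
u2: after 2 affine steps, its disk has center (-5/9, -1/36), radius 1/108
u1: after 2 affine steps, its disk has center (-1/2, 1/36), radius 1/81
u4: after 2 affine steps, its disk has center (23/48, -1/4), radius 1/144
u3: after 2 affine steps, its disk has center (1/2, -11/48), radius 1/108

u1: center (-1/2, 1/36), radius 1/81; u2: center (-5/9, -1/36), radius 1/108; u3: center (1/2, -11/48), radius 1/108; u4: center (23/48, -1/4), radius 1/144


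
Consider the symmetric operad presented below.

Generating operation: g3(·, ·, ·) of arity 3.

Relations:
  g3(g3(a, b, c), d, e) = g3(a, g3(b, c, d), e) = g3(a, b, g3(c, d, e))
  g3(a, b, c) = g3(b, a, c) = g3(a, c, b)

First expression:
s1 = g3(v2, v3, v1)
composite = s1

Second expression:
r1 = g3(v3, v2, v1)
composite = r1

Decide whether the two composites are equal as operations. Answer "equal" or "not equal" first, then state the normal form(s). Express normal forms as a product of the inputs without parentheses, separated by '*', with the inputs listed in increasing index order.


equal; the common form is v1 * v2 * v3

The first expression, normalized: v1 * v2 * v3
The second expression, normalized: v1 * v2 * v3
One common form — equal.


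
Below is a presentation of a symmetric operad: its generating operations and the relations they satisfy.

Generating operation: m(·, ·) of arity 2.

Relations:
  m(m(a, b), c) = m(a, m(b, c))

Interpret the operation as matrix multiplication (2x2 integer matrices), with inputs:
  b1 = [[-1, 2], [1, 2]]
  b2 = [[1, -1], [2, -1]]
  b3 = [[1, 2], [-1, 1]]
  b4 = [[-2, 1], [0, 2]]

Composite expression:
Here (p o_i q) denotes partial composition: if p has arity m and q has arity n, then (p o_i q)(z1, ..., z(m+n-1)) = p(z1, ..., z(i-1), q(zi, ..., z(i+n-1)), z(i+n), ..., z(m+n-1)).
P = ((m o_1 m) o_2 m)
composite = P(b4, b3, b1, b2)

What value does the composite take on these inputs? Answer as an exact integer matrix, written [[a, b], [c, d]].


[[-24, 12], [4, -4]]

m(b3, b1) = [[1, 6], [2, 0]]
m(b4, m(b3, b1)) = [[0, -12], [4, 0]]
m(m(b4, m(b3, b1)), b2) = [[-24, 12], [4, -4]]


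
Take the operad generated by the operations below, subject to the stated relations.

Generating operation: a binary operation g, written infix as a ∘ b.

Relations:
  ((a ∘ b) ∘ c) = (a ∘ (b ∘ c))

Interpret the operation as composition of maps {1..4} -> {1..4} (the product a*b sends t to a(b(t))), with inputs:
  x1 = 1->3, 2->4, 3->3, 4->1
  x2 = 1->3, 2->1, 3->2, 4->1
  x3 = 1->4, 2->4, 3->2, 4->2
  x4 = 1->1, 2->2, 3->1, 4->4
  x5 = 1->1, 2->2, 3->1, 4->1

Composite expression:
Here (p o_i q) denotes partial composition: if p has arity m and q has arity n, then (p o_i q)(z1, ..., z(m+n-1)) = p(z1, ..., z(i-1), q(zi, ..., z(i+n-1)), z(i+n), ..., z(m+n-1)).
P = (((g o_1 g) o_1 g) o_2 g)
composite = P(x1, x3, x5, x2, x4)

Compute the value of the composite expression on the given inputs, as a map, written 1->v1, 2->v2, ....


1->1, 2->1, 3->1, 4->1


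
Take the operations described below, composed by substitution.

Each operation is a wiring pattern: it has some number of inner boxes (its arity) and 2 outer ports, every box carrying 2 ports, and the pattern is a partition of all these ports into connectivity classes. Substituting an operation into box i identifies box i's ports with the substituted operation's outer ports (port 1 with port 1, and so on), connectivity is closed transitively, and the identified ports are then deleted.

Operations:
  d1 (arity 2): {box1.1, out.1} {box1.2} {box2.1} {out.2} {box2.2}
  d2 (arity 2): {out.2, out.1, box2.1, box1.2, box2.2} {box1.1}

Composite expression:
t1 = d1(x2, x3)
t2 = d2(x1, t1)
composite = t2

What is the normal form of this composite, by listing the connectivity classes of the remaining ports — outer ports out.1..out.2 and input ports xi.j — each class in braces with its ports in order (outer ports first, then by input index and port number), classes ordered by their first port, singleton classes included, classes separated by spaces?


Treat the ports identified at d2 as solder joints: merge, then drop.
composing d1 on (x2, x3), with out.j its own outer ports: {out.1, x2.1} {out.2} {x2.2} {x3.1} {x3.2}
composing d2 on (x1, x2, x3), with out.j its own outer ports: {out.1, out.2, x1.2, x2.1} {x1.1} {x2.2} {x3.1} {x3.2}

{out.1, out.2, x1.2, x2.1} {x1.1} {x2.2} {x3.1} {x3.2}


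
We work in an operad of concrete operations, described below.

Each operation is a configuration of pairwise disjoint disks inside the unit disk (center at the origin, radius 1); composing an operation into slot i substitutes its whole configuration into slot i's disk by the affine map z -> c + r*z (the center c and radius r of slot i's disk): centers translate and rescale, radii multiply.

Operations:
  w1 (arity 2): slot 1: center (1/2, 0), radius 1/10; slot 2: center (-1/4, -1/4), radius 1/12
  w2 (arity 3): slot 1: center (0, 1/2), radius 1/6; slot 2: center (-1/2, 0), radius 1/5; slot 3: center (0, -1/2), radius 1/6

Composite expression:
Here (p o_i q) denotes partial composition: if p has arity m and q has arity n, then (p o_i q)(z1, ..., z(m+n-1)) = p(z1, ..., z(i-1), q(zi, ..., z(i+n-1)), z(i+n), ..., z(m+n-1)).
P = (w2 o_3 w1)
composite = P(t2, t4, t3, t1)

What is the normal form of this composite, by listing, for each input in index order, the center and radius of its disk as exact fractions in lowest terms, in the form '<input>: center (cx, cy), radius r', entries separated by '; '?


t1: center (-1/24, -13/24), radius 1/72; t2: center (0, 1/2), radius 1/6; t3: center (1/12, -1/2), radius 1/60; t4: center (-1/2, 0), radius 1/5

Follow each t-input down from w2: c' goes to c + r*c', radius to r*r'.
input t2: applying the 1 nested substitution gives center (0, 1/2), radius 1/6
input t4: applying the 1 nested substitution gives center (-1/2, 0), radius 1/5
input t3: applying the 2 nested substitutions gives center (1/12, -1/2), radius 1/60
input t1: applying the 2 nested substitutions gives center (-1/24, -13/24), radius 1/72


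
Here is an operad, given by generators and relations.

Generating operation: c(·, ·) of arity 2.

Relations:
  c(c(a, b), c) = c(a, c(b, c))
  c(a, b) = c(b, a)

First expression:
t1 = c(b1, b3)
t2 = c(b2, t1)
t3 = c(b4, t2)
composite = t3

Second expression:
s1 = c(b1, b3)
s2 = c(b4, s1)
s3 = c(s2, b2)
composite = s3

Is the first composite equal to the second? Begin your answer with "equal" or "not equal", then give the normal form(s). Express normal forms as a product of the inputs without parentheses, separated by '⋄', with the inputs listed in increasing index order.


equal; both compose to b1 ⋄ b2 ⋄ b3 ⋄ b4


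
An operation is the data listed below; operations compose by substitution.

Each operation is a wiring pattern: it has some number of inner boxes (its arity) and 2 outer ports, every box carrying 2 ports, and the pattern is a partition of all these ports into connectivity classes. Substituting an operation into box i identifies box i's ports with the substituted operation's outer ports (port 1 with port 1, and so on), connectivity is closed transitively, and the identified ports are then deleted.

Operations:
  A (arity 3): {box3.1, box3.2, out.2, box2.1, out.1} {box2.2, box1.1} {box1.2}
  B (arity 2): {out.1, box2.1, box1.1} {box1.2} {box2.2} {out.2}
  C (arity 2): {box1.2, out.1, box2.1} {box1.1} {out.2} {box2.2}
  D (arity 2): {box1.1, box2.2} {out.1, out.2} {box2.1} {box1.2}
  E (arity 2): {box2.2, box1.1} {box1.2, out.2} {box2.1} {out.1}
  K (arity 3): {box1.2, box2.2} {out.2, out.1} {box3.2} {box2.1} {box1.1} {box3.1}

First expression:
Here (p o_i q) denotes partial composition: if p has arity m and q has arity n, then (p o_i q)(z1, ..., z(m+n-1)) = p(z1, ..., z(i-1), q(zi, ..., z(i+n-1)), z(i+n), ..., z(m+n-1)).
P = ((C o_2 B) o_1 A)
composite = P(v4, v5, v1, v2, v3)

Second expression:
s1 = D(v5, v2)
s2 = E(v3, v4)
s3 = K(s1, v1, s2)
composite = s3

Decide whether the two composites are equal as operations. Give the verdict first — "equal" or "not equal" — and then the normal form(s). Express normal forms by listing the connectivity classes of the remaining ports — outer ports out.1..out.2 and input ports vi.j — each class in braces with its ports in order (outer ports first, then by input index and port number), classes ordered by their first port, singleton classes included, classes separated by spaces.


not equal: they reduce to {out.1, v1.1, v1.2, v2.1, v3.1, v5.1} {out.2} {v2.2} {v3.2} {v4.1, v5.2} {v4.2} and {out.1, out.2} {v1.1} {v1.2} {v2.1} {v2.2, v5.1} {v3.1, v4.2} {v3.2} {v4.1} {v5.2}

The first composite normalizes to {out.1, v1.1, v1.2, v2.1, v3.1, v5.1} {out.2} {v2.2} {v3.2} {v4.1, v5.2} {v4.2}
The second composite normalizes to {out.1, out.2} {v1.1} {v1.2} {v2.1} {v2.2, v5.1} {v3.1, v4.2} {v3.2} {v4.1} {v5.2}
Different reductions; not equal.


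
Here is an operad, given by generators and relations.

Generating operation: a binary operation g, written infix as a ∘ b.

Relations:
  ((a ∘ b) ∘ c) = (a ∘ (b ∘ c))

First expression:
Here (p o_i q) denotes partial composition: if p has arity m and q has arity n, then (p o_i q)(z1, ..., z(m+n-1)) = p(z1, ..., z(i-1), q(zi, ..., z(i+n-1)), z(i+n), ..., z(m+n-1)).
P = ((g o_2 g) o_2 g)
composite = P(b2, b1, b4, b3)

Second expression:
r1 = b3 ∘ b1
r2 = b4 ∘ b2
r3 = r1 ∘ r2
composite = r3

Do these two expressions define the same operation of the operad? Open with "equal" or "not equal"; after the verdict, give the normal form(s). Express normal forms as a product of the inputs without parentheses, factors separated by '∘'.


not equal; first: b2 ∘ b1 ∘ b4 ∘ b3; second: b3 ∘ b1 ∘ b4 ∘ b2

Reducing the first expression gives b2 ∘ b1 ∘ b4 ∘ b3
Reducing the second expression gives b3 ∘ b1 ∘ b4 ∘ b2
No match — not equal.


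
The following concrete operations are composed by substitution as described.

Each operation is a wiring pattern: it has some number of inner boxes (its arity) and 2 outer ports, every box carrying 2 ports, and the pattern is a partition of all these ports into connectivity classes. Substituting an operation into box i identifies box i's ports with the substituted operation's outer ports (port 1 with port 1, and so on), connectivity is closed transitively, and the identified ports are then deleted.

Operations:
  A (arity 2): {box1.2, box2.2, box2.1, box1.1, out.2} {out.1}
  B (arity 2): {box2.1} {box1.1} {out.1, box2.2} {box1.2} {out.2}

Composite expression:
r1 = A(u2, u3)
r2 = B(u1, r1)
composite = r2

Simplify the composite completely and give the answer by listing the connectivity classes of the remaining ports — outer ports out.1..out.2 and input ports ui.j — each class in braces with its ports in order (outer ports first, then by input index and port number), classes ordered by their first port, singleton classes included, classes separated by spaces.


{out.1, u2.1, u2.2, u3.1, u3.2} {out.2} {u1.1} {u1.2}

Reachability decides: close wires over B-identified ports.
through A, on inputs (u2, u3): {out.1} {out.2, u2.1, u2.2, u3.1, u3.2} (out.j = stage outer ports)
through B, on inputs (u1, u2, u3): {out.1, u2.1, u2.2, u3.1, u3.2} {out.2} {u1.1} {u1.2} (out.j = stage outer ports)


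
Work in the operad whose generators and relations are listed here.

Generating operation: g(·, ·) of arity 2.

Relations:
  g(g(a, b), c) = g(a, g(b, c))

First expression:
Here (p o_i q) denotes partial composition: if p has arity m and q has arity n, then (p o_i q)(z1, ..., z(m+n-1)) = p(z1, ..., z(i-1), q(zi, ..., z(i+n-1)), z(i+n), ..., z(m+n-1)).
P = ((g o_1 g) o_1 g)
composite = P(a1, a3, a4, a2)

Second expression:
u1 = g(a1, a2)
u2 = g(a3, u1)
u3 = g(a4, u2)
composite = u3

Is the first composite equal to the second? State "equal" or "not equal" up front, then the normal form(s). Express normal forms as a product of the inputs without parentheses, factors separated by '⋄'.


not equal — first a1 ⋄ a3 ⋄ a4 ⋄ a2, second a4 ⋄ a3 ⋄ a1 ⋄ a2


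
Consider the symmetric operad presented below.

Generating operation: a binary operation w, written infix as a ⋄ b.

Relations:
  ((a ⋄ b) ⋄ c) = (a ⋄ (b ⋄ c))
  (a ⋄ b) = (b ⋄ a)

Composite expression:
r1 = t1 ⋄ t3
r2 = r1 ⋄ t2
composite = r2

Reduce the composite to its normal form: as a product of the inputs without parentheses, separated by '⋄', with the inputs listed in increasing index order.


Any arrangement under w is one operation, so sort the t-inputs.
(t1 ⋄ t3) unparenthesizes to t1 ⋄ t3
((t1 ⋄ t3) ⋄ t2) unparenthesizes to t1 ⋄ t3 ⋄ t2
sorting the factors by input index: t1 ⋄ t2 ⋄ t3

t1 ⋄ t2 ⋄ t3


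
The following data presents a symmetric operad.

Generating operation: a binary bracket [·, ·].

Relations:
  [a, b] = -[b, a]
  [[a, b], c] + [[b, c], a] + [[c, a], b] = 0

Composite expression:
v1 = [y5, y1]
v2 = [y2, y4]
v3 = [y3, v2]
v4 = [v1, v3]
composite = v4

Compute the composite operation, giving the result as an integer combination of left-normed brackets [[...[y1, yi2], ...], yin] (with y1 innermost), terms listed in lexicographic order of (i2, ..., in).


In the tensor algebra, words opening y1 carry the y1-anchored form.
Composite bracket: [[y5, y1], [y3, [y2, y4]]]
Under [a, b] = ab - ba we get 16 signed associative words (2^4 = 16).
Only words starting with y1 matter:
  sign of y1y5y2y4y3 is +1, so it contributes +[[[[y1, y5], y2], y4], y3]
  sign of y1y5y3y2y4 is -1, so it contributes -[[[[y1, y5], y3], y2], y4]
  sign of y1y5y3y4y2 is +1, so it contributes +[[[[y1, y5], y3], y4], y2]
  sign of y1y5y4y2y3 is -1, so it contributes -[[[[y1, y5], y4], y2], y3]

[[[[y1, y5], y2], y4], y3] - [[[[y1, y5], y3], y2], y4] + [[[[y1, y5], y3], y4], y2] - [[[[y1, y5], y4], y2], y3]


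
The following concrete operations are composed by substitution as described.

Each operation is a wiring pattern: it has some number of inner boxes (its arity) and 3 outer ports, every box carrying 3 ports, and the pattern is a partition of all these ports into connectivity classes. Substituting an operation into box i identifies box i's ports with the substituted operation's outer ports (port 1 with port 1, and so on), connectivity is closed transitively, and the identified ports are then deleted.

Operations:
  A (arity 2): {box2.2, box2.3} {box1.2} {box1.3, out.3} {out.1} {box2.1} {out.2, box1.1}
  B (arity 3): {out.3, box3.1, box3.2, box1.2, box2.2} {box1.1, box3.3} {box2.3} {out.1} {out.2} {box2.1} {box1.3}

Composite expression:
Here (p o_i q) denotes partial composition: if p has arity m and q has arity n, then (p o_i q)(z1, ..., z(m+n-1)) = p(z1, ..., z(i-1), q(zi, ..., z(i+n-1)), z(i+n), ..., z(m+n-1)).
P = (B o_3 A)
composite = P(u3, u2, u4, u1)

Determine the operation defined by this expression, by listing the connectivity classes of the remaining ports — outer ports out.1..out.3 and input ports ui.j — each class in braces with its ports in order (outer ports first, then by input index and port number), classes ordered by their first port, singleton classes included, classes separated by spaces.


Treat the ports identified at B as solder joints: merge, then drop.
after A, the pattern on (u4, u1) reads {out.1} {out.2, u4.1} {out.3, u4.3} {u1.1} {u1.2, u1.3} {u4.2} (out.j = its outer ports)
after B, the pattern on (u3, u2, u4, u1) reads {out.1} {out.2} {out.3, u2.2, u3.2, u4.1} {u1.1} {u1.2, u1.3} {u2.1} {u2.3} {u3.1, u4.3} {u3.3} {u4.2} (out.j = its outer ports)

{out.1} {out.2} {out.3, u2.2, u3.2, u4.1} {u1.1} {u1.2, u1.3} {u2.1} {u2.3} {u3.1, u4.3} {u3.3} {u4.2}


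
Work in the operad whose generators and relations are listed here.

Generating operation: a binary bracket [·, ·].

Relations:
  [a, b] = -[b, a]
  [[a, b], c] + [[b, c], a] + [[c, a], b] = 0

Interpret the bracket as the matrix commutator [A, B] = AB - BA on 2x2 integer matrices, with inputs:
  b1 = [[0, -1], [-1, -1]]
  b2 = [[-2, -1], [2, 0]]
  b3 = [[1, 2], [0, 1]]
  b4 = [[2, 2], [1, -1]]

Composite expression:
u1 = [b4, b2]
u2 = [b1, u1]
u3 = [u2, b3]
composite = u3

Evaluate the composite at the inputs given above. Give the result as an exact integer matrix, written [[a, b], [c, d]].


[[4, 36], [0, -4]]

[b4, b2] = [[5, 1], [-8, -5]]
[b1, [b4, b2]] = [[9, 11], [-2, -9]]
[[b1, [b4, b2]], b3] = [[4, 36], [0, -4]]


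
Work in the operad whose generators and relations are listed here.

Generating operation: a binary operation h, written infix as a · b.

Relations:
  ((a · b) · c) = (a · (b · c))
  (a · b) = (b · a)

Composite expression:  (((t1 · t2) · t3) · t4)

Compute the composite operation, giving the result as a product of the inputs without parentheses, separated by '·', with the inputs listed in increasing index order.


t1 · t2 · t3 · t4

Key point: h commutes, so take the t-inputs in any fixed order.
(t1 · t2) flattens to t1 · t2
((t1 · t2) · t3) flattens to t1 · t2 · t3
(((t1 · t2) · t3) · t4) flattens to t1 · t2 · t3 · t4
the factors in increasing index order: t1 · t2 · t3 · t4


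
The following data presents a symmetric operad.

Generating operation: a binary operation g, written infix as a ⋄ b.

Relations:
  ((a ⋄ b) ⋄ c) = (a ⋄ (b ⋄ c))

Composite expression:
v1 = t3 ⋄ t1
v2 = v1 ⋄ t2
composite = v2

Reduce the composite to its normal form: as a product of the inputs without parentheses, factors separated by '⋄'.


Associativity of g dissolves the nesting; only the t-input order survives.
(t3 ⋄ t1) reduces to t3 ⋄ t1
((t3 ⋄ t1) ⋄ t2) reduces to t3 ⋄ t1 ⋄ t2

t3 ⋄ t1 ⋄ t2


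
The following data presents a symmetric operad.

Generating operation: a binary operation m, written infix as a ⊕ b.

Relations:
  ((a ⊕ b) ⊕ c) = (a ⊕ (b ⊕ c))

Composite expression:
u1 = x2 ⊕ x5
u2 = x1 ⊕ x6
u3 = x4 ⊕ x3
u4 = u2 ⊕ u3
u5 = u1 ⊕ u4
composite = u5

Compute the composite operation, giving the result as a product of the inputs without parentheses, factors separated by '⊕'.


x2 ⊕ x5 ⊕ x1 ⊕ x6 ⊕ x4 ⊕ x3

Associativity of m dissolves the nesting; only the x-input order survives.
(x2 ⊕ x5) reduces to x2 ⊕ x5
(x1 ⊕ x6) reduces to x1 ⊕ x6
(x4 ⊕ x3) reduces to x4 ⊕ x3
((x1 ⊕ x6) ⊕ (x4 ⊕ x3)) reduces to x1 ⊕ x6 ⊕ x4 ⊕ x3
((x2 ⊕ x5) ⊕ ((x1 ⊕ x6) ⊕ (x4 ⊕ x3))) reduces to x2 ⊕ x5 ⊕ x1 ⊕ x6 ⊕ x4 ⊕ x3


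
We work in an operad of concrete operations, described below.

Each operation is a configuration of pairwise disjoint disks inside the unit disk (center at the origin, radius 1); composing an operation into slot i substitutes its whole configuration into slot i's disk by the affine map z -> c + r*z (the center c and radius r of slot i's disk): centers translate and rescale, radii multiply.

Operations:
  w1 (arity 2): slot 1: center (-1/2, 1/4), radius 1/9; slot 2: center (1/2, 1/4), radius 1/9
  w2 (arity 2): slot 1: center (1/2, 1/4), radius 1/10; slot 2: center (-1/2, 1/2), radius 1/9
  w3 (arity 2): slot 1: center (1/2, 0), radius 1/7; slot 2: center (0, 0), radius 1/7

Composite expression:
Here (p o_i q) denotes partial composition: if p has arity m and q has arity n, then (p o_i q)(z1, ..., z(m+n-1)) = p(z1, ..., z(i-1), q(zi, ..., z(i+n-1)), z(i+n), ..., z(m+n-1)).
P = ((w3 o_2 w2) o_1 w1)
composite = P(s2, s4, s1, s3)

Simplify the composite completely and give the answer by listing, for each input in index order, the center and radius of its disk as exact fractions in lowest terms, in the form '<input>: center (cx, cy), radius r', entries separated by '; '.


s1: center (1/14, 1/28), radius 1/70; s2: center (3/7, 1/28), radius 1/63; s3: center (-1/14, 1/14), radius 1/63; s4: center (4/7, 1/28), radius 1/63

Follow each s-input down from w3: c' goes to c + r*c', radius to r*r'.
tracing s2 down its 2-map path: center (3/7, 1/28), radius 1/63
tracing s4 down its 2-map path: center (4/7, 1/28), radius 1/63
tracing s1 down its 2-map path: center (1/14, 1/28), radius 1/70
tracing s3 down its 2-map path: center (-1/14, 1/14), radius 1/63


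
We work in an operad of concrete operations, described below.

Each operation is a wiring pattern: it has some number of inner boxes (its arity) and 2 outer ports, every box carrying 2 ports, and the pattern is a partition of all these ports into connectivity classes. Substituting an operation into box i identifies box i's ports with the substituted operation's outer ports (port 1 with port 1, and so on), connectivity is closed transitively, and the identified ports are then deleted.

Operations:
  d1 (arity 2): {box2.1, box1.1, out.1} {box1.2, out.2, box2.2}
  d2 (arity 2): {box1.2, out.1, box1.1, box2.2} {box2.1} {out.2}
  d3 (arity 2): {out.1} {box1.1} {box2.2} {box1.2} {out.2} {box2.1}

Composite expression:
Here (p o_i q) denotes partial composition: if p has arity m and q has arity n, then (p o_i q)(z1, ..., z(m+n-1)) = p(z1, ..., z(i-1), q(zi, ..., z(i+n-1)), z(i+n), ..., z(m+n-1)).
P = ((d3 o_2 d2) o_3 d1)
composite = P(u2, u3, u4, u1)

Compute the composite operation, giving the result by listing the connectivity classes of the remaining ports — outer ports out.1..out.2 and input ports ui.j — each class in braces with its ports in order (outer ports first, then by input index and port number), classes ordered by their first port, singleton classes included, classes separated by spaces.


{out.1} {out.2} {u1.1, u4.1} {u1.2, u3.1, u3.2, u4.2} {u2.1} {u2.2}

Reachability decides: close wires over d3-identified ports.
through d1, on inputs (u4, u1): {out.1, u1.1, u4.1} {out.2, u1.2, u4.2} (out.j = stage outer ports)
through d2, on inputs (u3, u4, u1): {out.1, u1.2, u3.1, u3.2, u4.2} {out.2} {u1.1, u4.1} (out.j = stage outer ports)
through d3, on inputs (u2, u3, u4, u1): {out.1} {out.2} {u1.1, u4.1} {u1.2, u3.1, u3.2, u4.2} {u2.1} {u2.2} (out.j = stage outer ports)


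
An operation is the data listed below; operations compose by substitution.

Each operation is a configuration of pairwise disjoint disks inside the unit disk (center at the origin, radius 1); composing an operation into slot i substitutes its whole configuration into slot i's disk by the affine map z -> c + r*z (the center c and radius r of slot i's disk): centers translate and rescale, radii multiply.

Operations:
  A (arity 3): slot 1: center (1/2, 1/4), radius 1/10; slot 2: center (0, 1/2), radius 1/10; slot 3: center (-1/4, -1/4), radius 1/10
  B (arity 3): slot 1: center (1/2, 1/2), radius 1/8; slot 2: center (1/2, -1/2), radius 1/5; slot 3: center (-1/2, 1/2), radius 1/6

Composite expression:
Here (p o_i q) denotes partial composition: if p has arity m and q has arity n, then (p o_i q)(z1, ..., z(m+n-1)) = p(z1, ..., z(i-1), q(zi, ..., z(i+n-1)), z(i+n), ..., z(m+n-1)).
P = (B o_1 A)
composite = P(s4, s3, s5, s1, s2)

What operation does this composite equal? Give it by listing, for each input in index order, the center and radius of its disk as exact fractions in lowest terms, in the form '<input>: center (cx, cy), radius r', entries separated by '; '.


s1: center (1/2, -1/2), radius 1/5; s2: center (-1/2, 1/2), radius 1/6; s3: center (1/2, 9/16), radius 1/80; s4: center (9/16, 17/32), radius 1/80; s5: center (15/32, 15/32), radius 1/80

Follow each s-input down from B: c' goes to c + r*c', radius to r*r'.
s4: after 2 affine steps, its disk has center (9/16, 17/32), radius 1/80
s3: after 2 affine steps, its disk has center (1/2, 9/16), radius 1/80
s5: after 2 affine steps, its disk has center (15/32, 15/32), radius 1/80
s1: after 1 affine step, its disk has center (1/2, -1/2), radius 1/5
s2: after 1 affine step, its disk has center (-1/2, 1/2), radius 1/6


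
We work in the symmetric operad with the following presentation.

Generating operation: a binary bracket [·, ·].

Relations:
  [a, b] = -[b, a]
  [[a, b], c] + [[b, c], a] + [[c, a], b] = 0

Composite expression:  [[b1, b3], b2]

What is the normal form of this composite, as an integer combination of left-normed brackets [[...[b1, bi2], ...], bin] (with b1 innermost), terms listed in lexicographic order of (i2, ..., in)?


[[b1, b3], b2]

Antisymmetry and Jacobi reduce to b1-anchored left-normed brackets.
Composite bracket: [[b1, b3], b2]
Each bracket splits as ab - ba, giving 4 signed words (2^2 = 4).
Coefficients come from the b1-initial words:
  the word b1b3b2 carries sign +1 and contributes +[[b1, b3], b2]


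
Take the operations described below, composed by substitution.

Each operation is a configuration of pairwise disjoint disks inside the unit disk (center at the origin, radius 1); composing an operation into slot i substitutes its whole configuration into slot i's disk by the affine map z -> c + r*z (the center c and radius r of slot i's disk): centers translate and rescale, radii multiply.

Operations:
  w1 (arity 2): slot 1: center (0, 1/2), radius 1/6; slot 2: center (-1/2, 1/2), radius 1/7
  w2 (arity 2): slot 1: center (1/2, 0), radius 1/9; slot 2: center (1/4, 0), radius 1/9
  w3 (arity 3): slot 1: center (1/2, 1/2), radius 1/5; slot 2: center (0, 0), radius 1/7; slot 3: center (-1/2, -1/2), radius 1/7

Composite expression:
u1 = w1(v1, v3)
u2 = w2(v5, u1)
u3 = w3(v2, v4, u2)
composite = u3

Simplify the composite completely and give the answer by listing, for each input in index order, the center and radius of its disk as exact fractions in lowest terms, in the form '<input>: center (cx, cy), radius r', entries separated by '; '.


v1: center (-13/28, -31/63), radius 1/378; v2: center (1/2, 1/2), radius 1/5; v3: center (-17/36, -31/63), radius 1/441; v4: center (0, 0), radius 1/7; v5: center (-3/7, -1/2), radius 1/63

Affine substitution under w3: radii multiply and v-centers shift.
input v2: applying the 1 nested substitution gives center (1/2, 1/2), radius 1/5
input v4: applying the 1 nested substitution gives center (0, 0), radius 1/7
input v5: applying the 2 nested substitutions gives center (-3/7, -1/2), radius 1/63
input v1: applying the 3 nested substitutions gives center (-13/28, -31/63), radius 1/378
input v3: applying the 3 nested substitutions gives center (-17/36, -31/63), radius 1/441


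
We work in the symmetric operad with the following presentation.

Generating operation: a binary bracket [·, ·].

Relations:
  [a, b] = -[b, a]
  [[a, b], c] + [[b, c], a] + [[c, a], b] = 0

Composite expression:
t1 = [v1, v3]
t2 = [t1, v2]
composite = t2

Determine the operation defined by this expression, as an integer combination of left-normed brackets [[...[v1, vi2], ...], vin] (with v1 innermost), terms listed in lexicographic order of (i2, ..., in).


[[v1, v3], v2]

A multilinear Lie element is pinned by v1-initial words (v1 innermost).
Composite bracket: [[v1, v3], v2]
The bracket unfolds into 4 signed words via [a, b] = ab - ba (2^2 = 4).
The v1-initial words carry the normal form:
  the word v1v3v2 carries sign +1 and contributes +[[v1, v3], v2]


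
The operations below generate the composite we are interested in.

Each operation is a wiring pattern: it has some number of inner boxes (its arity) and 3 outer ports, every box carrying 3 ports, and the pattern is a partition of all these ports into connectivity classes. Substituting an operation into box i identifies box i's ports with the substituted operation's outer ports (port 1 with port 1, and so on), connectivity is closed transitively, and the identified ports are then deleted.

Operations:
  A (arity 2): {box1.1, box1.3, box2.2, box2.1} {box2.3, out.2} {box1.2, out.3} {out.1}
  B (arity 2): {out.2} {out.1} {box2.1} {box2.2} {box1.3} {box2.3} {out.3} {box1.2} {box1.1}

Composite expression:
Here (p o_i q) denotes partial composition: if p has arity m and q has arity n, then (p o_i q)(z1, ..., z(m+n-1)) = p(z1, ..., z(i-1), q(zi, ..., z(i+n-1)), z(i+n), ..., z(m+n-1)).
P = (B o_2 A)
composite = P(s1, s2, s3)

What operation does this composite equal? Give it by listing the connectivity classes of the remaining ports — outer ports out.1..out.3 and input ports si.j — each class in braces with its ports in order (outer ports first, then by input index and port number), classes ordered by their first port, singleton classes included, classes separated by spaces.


{out.1} {out.2} {out.3} {s1.1} {s1.2} {s1.3} {s2.1, s2.3, s3.1, s3.2} {s2.2} {s3.3}

Reachability decides: close wires over B-identified ports.
stage A: inputs (s2, s3), connectivity {out.1} {out.2, s3.3} {out.3, s2.2} {s2.1, s2.3, s3.1, s3.2}, out.j its boundary
stage B: inputs (s1, s2, s3), connectivity {out.1} {out.2} {out.3} {s1.1} {s1.2} {s1.3} {s2.1, s2.3, s3.1, s3.2} {s2.2} {s3.3}, out.j its boundary


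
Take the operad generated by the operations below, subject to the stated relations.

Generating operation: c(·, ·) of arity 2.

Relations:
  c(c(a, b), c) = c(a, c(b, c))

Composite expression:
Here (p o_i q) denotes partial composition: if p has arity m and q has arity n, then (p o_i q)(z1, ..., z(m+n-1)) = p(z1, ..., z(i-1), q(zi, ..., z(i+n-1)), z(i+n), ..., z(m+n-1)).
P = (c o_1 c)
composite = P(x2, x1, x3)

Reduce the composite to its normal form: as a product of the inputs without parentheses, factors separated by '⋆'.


x2 ⋆ x1 ⋆ x3

Associativity of c dissolves the nesting; only the x-input order survives.
c(x2, x1) linearizes to x2 ⋆ x1
c(c(x2, x1), x3) linearizes to x2 ⋆ x1 ⋆ x3


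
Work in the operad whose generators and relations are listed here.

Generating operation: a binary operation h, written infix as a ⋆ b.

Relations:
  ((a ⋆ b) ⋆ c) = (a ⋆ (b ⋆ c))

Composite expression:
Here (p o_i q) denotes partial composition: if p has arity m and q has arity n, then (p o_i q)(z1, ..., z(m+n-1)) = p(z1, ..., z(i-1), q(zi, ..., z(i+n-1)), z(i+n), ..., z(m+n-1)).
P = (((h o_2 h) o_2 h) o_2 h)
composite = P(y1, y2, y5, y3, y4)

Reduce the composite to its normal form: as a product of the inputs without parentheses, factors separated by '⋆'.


y1 ⋆ y2 ⋆ y5 ⋆ y3 ⋆ y4


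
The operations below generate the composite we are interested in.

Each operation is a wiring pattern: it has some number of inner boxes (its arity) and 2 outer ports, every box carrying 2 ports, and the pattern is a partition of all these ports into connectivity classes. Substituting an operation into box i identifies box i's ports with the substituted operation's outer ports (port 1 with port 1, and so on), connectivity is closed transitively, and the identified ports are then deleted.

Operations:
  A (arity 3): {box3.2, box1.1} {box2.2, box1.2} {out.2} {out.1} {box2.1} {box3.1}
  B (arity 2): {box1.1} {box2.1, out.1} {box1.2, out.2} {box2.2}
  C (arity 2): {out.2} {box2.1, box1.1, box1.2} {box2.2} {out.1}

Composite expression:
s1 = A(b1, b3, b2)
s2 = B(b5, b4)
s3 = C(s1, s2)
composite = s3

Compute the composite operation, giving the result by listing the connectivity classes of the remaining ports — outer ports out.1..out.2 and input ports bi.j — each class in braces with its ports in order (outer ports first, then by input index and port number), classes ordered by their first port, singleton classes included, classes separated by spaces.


{out.1} {out.2} {b1.1, b2.2} {b1.2, b3.2} {b2.1} {b3.1} {b4.1} {b4.2} {b5.1} {b5.2}


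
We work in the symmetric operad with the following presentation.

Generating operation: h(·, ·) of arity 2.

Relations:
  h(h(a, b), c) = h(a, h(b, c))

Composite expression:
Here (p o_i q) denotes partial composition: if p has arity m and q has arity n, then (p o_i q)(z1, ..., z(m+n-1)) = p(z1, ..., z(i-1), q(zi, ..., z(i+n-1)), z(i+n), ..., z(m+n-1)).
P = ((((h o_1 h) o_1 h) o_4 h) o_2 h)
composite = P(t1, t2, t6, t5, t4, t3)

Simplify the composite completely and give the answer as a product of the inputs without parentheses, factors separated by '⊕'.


t1 ⊕ t2 ⊕ t6 ⊕ t5 ⊕ t4 ⊕ t3

Under associativity of h, the answer is the t's in reading order.
h(t2, t6) unparenthesizes to t2 ⊕ t6
h(t1, h(t2, t6)) unparenthesizes to t1 ⊕ t2 ⊕ t6
h(h(t1, h(t2, t6)), t5) unparenthesizes to t1 ⊕ t2 ⊕ t6 ⊕ t5
h(t4, t3) unparenthesizes to t4 ⊕ t3
h(h(h(t1, h(t2, t6)), t5), h(t4, t3)) unparenthesizes to t1 ⊕ t2 ⊕ t6 ⊕ t5 ⊕ t4 ⊕ t3


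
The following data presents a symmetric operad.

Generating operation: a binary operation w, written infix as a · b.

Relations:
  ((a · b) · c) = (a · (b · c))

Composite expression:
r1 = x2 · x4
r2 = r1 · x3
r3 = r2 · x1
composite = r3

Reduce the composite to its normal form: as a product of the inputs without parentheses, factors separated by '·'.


x2 · x4 · x3 · x1

Key point: w is associative — brackets drop, the x-order remains.
(x2 · x4) unparenthesizes to x2 · x4
((x2 · x4) · x3) unparenthesizes to x2 · x4 · x3
(((x2 · x4) · x3) · x1) unparenthesizes to x2 · x4 · x3 · x1


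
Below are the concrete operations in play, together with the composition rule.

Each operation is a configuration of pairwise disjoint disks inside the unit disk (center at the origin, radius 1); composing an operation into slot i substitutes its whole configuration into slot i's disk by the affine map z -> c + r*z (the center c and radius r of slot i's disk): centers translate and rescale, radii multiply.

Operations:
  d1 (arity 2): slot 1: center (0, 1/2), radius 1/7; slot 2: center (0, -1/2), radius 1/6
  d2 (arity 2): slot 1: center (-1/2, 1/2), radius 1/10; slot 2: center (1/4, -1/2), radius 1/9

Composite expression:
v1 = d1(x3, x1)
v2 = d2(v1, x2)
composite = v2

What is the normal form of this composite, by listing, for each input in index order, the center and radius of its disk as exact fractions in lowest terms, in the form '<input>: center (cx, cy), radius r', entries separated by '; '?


Below d2, radii multiply path by path; the x-disk centers shift.
x3 passes through 2 substitutions, ending at center (-1/2, 11/20), radius 1/70
x1 passes through 2 substitutions, ending at center (-1/2, 9/20), radius 1/60
x2 passes through 1 substitution, ending at center (1/4, -1/2), radius 1/9

x1: center (-1/2, 9/20), radius 1/60; x2: center (1/4, -1/2), radius 1/9; x3: center (-1/2, 11/20), radius 1/70


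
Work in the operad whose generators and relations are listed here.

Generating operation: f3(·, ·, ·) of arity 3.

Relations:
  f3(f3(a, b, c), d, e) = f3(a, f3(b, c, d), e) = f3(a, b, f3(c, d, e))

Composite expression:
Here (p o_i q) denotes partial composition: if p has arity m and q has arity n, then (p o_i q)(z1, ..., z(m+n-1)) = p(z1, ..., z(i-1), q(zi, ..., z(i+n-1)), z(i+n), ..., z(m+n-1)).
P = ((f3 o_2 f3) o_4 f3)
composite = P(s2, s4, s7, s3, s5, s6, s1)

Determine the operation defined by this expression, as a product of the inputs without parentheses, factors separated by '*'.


Under associativity of f3, the answer is the s's in reading order.
f3(s3, s5, s6) spells out as s3 * s5 * s6
f3(s4, s7, f3(s3, s5, s6)) spells out as s4 * s7 * s3 * s5 * s6
f3(s2, f3(s4, s7, f3(s3, s5, s6)), s1) spells out as s2 * s4 * s7 * s3 * s5 * s6 * s1

s2 * s4 * s7 * s3 * s5 * s6 * s1


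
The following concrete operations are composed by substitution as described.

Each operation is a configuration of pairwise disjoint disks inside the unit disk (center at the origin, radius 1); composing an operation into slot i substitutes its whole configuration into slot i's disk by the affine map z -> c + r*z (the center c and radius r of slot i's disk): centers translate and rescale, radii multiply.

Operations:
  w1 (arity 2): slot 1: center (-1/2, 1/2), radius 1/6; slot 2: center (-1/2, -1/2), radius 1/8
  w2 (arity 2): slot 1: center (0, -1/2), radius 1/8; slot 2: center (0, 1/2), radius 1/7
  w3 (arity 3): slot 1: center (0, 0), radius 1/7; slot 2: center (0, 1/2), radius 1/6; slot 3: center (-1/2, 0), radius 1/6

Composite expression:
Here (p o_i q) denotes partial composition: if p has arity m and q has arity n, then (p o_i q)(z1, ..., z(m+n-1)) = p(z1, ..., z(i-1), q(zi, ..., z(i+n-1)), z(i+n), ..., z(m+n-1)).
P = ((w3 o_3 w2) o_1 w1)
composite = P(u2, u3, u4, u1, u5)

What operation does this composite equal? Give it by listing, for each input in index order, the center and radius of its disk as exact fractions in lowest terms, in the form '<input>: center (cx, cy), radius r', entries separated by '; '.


u1: center (-1/2, -1/12), radius 1/48; u2: center (-1/14, 1/14), radius 1/42; u3: center (-1/14, -1/14), radius 1/56; u4: center (0, 1/2), radius 1/6; u5: center (-1/2, 1/12), radius 1/42

Follow each u-input down from w3: c' goes to c + r*c', radius to r*r'.
for u2, the 2-step affine chain lands on center (-1/14, 1/14), radius 1/42
for u3, the 2-step affine chain lands on center (-1/14, -1/14), radius 1/56
for u4, the 1-step affine chain lands on center (0, 1/2), radius 1/6
for u1, the 2-step affine chain lands on center (-1/2, -1/12), radius 1/48
for u5, the 2-step affine chain lands on center (-1/2, 1/12), radius 1/42


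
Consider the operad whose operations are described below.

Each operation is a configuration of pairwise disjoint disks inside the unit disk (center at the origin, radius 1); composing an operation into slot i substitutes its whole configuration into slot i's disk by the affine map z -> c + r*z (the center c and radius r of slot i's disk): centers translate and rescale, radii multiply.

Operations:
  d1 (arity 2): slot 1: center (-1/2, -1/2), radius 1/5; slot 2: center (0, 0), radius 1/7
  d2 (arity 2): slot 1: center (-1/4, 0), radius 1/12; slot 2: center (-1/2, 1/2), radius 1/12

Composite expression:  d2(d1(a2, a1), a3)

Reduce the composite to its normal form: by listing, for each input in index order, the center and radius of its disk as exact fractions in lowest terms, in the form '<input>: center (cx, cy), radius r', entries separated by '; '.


a1: center (-1/4, 0), radius 1/84; a2: center (-7/24, -1/24), radius 1/60; a3: center (-1/2, 1/2), radius 1/12


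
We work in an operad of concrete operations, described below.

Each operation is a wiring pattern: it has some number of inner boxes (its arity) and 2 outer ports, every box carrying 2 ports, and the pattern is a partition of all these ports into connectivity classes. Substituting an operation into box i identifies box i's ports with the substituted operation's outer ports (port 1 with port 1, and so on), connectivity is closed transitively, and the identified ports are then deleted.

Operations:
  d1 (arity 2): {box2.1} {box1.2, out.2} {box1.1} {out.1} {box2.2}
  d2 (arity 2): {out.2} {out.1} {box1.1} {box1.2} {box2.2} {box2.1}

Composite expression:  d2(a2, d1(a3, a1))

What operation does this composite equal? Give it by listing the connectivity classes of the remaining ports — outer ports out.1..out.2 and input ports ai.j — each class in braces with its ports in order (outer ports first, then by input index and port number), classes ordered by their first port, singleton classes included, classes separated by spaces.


{out.1} {out.2} {a1.1} {a1.2} {a2.1} {a2.2} {a3.1} {a3.2}

Treat the ports identified at d2 as solder joints: merge, then drop.
d1 over (a3, a1) gives {out.1} {out.2, a3.2} {a1.1} {a1.2} {a3.1}, out.j being that stage's outer ports
d2 over (a2, a3, a1) gives {out.1} {out.2} {a1.1} {a1.2} {a2.1} {a2.2} {a3.1} {a3.2}, out.j being that stage's outer ports
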